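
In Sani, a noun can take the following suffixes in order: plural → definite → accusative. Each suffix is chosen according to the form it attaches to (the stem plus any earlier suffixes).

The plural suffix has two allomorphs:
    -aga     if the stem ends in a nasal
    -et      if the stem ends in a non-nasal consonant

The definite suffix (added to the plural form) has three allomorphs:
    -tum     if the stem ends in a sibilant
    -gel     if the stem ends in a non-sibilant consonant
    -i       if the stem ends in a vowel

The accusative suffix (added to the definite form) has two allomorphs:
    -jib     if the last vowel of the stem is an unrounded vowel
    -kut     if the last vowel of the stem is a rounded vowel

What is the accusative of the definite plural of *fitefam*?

The final consonant of *fitefam* is /m/, which is a nasal, so the plural suffix is -aga, giving *fitefamaga*.
The plural form *fitefamaga* — final sound /a/ (a vowel) → -i → *fitefamagai*.
The definite form *fitefamagai*: last vowel = /i/, an unrounded vowel → -jib → *fitefamagaijib*.

fitefamagaijib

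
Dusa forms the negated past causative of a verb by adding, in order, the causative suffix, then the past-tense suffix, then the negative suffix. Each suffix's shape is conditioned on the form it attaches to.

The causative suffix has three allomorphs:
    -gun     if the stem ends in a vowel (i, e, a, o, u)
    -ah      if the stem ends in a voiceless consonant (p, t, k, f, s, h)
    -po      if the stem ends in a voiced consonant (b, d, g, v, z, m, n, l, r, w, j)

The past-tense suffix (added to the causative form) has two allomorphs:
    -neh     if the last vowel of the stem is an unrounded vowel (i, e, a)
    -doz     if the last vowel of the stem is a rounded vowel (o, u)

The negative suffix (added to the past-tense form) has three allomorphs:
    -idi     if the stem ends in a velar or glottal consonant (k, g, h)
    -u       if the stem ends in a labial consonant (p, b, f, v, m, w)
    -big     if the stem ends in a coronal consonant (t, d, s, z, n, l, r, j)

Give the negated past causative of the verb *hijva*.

Since the final sound of *hijva* is /a/ (a vowel), it takes -gun, giving *hijvagun*.
The causative form *hijvagun*: last vowel = /u/, a rounded vowel → -doz → *hijvagundoz*.
The past-tense form *hijvagundoz*: final consonant = /z/, coronal → -big → *hijvagundozbig*.

hijvagundozbig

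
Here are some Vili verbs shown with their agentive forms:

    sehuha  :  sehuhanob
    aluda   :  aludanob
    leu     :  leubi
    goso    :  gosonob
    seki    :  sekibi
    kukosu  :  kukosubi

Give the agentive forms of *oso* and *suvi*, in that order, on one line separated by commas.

osonob, suvibi

The pattern is height harmony: -bi when the last vowel of the stem is a high vowel (*leu*, *seki*, *kukosu*); -nob when the last vowel of the stem is a non-high vowel (*sehuha*, *aluda*, *goso*).
Since the last vowel of *oso* is /o/ (a non-high vowel), it takes -nob, giving *osonob*.
*suvi* — last vowel /i/ (a high vowel) → -bi → *suvibi*.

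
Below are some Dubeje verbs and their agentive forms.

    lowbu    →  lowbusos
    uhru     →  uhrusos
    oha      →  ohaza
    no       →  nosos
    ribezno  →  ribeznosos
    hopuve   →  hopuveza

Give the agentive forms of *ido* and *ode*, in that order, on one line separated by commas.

The alternation tracks the last vowel of the stem — -sos when the last vowel of the stem is a rounded vowel (*lowbu*, *uhru*, *no*, *ribezno*); -za when the last vowel of the stem is an unrounded vowel (*oha*, *hopuve*).
*ido*: last vowel = /o/, a rounded vowel → -sos → *idosos*.
*ode*: last vowel = /e/, an unrounded vowel → -za → *odeza*.

idosos, odeza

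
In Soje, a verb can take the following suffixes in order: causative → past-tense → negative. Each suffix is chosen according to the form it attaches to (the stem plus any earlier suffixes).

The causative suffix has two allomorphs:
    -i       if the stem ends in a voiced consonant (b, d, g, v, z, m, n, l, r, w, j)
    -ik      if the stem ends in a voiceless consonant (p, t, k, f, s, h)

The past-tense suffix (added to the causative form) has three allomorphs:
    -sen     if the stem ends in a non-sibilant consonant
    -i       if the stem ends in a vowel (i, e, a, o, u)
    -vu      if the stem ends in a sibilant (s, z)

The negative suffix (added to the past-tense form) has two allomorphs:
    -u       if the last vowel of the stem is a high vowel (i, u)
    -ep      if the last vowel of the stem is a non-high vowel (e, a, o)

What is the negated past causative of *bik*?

bikiksenep

Since the final consonant of *bik* is /k/ (voiceless), it takes -ik, giving *bikik*.
Since the final sound of the causative form *bikik* is /k/ (a non-sibilant consonant), it takes -sen, giving *bikiksen*.
Since the last vowel of the past-tense form *bikiksen* is /e/ (a non-high vowel), it takes -ep, giving *bikiksenep*.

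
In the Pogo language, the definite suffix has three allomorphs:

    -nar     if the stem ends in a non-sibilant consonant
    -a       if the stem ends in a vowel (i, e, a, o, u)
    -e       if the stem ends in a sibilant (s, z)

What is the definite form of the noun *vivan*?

vivannar

Since the final sound of *vivan* is /n/ (a non-sibilant consonant), it takes -nar, giving *vivannar*.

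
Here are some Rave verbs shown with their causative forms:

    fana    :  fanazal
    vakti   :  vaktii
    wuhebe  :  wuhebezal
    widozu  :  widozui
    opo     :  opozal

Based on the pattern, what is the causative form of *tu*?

The pattern is height harmony: -i when the last vowel of the stem is a high vowel (*vakti*, *widozu*); -zal when the last vowel of the stem is a non-high vowel (*fana*, *wuhebe*, *opo*).
The last vowel of *tu* is /u/, which is a high vowel, so the suffix is -i, giving *tui*.

tui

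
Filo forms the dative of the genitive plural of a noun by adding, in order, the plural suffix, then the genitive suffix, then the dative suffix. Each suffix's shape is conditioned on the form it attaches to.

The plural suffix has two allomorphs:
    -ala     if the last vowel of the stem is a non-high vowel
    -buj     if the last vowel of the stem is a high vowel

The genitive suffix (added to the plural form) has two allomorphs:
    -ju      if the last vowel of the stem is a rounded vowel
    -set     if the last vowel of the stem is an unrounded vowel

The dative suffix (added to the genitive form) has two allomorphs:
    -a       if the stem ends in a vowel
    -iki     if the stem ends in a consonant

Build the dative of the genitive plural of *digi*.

digibujjua

The last vowel of *digi* is /i/, which is a high vowel, so the plural suffix is -buj, giving *digibuj*.
The plural form *digibuj* — last vowel /u/ (a rounded vowel) → -ju → *digibujju*.
The genitive form *digibujju*: final sound = /u/, a vowel → -a → *digibujjua*.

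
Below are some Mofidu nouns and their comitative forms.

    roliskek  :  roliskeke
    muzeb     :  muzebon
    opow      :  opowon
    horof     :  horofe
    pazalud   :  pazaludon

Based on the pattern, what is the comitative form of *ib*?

ibon

The pattern is voicing of the final consonant: -e when the stem ends in a voiceless consonant (*roliskek*, *horof*); -on when the stem ends in a voiced consonant (*muzeb*, *opow*, *pazalud*).
Since the final consonant of *ib* is /b/ (voiced), it takes -on, giving *ibon*.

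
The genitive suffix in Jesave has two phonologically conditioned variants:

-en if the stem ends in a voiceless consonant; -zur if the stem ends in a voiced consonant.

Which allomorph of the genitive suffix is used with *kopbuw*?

The final consonant of *kopbuw* is /w/, which is voiced, so the suffix is -zur.

-zur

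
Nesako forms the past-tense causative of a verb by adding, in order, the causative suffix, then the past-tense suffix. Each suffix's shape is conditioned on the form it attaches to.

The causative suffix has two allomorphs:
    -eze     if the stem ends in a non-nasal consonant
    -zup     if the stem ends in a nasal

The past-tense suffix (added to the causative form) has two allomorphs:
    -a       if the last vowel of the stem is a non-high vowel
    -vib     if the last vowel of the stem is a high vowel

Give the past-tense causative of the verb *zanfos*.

zanfosezea

*zanfos* — final consonant /s/ (non-nasal) → -eze → *zanfoseze*.
The causative form *zanfoseze* — last vowel /e/ (a non-high vowel) → -a → *zanfosezea*.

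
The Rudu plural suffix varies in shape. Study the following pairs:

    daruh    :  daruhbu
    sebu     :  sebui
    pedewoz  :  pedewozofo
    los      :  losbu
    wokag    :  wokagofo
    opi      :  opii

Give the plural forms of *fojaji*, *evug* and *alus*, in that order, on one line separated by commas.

fojajii, evugofo, alusbu

The suffix is conditioned by the final sound: -bu when the stem ends in a voiceless consonant (*daruh*, *los*); -ofo when the stem ends in a voiced consonant (*pedewoz*, *wokag*); -i when the stem ends in a vowel (*sebu*, *opi*).
Since the final sound of *fojaji* is /i/ (a vowel), it takes -i, giving *fojajii*.
The final sound of *evug* is /g/, which is a voiced consonant, so the suffix is -ofo, giving *evugofo*.
Since the final sound of *alus* is /s/ (a voiceless consonant), it takes -bu, giving *alusbu*.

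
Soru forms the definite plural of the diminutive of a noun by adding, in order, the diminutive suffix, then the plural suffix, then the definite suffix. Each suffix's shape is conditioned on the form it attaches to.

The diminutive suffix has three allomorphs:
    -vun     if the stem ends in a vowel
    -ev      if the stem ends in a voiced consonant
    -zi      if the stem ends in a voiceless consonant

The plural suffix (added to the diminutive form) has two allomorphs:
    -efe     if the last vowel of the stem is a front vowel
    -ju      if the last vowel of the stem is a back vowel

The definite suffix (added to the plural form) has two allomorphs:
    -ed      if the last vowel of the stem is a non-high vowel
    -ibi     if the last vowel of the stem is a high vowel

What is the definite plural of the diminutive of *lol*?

lolevefeed

*lol* — final sound /l/ (a voiced consonant) → -ev → *lolev*.
The last vowel of the diminutive form *lolev* is /e/, which is a front vowel, so the plural suffix is -efe, giving *lolevefe*.
The plural form *lolevefe* — last vowel /e/ (a non-high vowel) → -ed → *lolevefeed*.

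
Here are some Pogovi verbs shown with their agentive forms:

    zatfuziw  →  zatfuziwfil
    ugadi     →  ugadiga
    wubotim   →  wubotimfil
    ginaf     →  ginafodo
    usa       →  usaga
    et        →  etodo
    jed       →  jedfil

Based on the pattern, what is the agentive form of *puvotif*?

puvotifodo

The suffix is conditioned by the final sound: -odo when the stem ends in a voiceless consonant (*ginaf*, *et*); -fil when the stem ends in a voiced consonant (*zatfuziw*, *wubotim*, *jed*); -ga when the stem ends in a vowel (*ugadi*, *usa*).
The final sound of *puvotif* is /f/, which is a voiceless consonant, so the suffix is -odo, giving *puvotifodo*.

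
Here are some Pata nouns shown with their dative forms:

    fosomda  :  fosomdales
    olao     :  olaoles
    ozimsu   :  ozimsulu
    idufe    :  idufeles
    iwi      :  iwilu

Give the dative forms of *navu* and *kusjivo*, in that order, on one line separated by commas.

The pattern is height harmony: -lu when the last vowel of the stem is a high vowel (*ozimsu*, *iwi*); -les when the last vowel of the stem is a non-high vowel (*fosomda*, *olao*, *idufe*).
*navu*: last vowel = /u/, a high vowel → -lu → *navulu*.
*kusjivo*: last vowel = /o/, a non-high vowel → -les → *kusjivoles*.

navulu, kusjivoles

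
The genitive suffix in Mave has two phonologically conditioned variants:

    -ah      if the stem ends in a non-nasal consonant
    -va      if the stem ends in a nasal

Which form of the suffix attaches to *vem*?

*vem*: final consonant = /m/, a nasal → -va.

-va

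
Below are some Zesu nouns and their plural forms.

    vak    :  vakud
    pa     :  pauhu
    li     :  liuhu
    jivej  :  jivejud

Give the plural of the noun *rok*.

rokud

The pattern is consonant vs. vowel: -ud when the stem ends in a consonant (*vak*, *jivej*); -uhu when the stem ends in a vowel (*pa*, *li*).
*rok* — final sound /k/ (a consonant) → -ud → *rokud*.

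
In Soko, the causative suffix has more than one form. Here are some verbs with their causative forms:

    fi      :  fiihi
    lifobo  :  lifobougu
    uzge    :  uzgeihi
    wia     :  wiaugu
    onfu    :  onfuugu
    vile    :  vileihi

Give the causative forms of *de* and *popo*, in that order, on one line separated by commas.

Looking at the last vowel of each stem: -ihi when the last vowel of the stem is a front vowel (*fi*, *uzge*, *vile*); -ugu when the last vowel of the stem is a back vowel (*lifobo*, *wia*, *onfu*).
Since the last vowel of *de* is /e/ (a front vowel), it takes -ihi, giving *deihi*.
The last vowel of *popo* is /o/, which is a back vowel, so the suffix is -ugu, giving *popougu*.

deihi, popougu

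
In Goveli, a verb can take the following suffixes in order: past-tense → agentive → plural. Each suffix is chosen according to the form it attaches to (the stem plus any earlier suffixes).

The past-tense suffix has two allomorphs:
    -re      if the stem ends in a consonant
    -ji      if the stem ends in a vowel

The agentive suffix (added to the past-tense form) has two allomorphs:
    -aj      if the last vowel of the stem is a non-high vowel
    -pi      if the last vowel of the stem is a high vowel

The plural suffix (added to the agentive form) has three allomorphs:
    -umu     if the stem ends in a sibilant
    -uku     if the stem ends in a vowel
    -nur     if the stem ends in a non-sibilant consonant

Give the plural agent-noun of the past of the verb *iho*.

ihojipiuku

*iho* — final sound /o/ (a vowel) → -ji → *ihoji*.
The last vowel of the past-tense form *ihoji* is /i/, which is a high vowel, so the agentive suffix is -pi, giving *ihojipi*.
Since the final sound of the agentive form *ihojipi* is /i/ (a vowel), it takes -uku, giving *ihojipiuku*.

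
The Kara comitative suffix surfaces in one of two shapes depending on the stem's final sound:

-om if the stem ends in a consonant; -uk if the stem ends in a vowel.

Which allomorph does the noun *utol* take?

*utol*: final sound = /l/, a consonant → -om.

-om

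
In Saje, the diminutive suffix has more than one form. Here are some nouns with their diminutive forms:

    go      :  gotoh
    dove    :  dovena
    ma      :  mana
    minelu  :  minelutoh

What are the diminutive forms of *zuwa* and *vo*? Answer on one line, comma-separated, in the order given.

The alternation tracks the last vowel of the stem — -toh when the last vowel of the stem is a rounded vowel (*go*, *minelu*); -na when the last vowel of the stem is an unrounded vowel (*dove*, *ma*).
The last vowel of *zuwa* is /a/, which is an unrounded vowel, so the suffix is -na, giving *zuwana*.
*vo* — last vowel /o/ (a rounded vowel) → -toh → *votoh*.

zuwana, votoh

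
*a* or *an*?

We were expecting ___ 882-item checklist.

The indefinite article is chosen by the initial *sound* of the following word, not its spelling.
The number *882* is spoken "eight hundred …", beginning with /eɪt/ — a vowel sound.
So the article is *an*: We were expecting an 882-item checklist.

an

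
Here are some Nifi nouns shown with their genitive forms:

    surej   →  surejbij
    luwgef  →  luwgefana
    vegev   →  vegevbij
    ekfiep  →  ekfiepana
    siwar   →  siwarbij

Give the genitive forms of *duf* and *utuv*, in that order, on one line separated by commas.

dufana, utuvbij

The pattern is voicing of the final consonant: -ana when the stem ends in a voiceless consonant (*luwgef*, *ekfiep*); -bij when the stem ends in a voiced consonant (*surej*, *vegev*, *siwar*).
The final consonant of *duf* is /f/, which is voiceless, so the suffix is -ana, giving *dufana*.
*utuv* — final consonant /v/ (voiced) → -bij → *utuvbij*.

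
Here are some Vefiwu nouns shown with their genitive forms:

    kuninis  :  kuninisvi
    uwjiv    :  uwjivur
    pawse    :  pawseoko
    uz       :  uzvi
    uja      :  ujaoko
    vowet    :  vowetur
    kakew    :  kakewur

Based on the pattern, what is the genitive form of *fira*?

Looking at the final sound of each stem: -vi when the stem ends in a sibilant (*kuninis*, *uz*); -ur when the stem ends in a non-sibilant consonant (*uwjiv*, *vowet*, *kakew*); -oko when the stem ends in a vowel (*pawse*, *uja*).
Since the final sound of *fira* is /a/ (a vowel), it takes -oko, giving *firaoko*.

firaoko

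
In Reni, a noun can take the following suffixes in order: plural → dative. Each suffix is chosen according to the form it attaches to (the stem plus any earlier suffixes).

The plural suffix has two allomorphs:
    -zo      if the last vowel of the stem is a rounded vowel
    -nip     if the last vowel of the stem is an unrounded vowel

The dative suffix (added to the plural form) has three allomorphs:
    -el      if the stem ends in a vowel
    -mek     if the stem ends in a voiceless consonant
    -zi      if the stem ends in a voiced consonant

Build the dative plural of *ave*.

Since the last vowel of *ave* is /e/ (an unrounded vowel), it takes -nip, giving *avenip*.
The final sound of the plural form *avenip* is /p/, which is a voiceless consonant, so the dative suffix is -mek, giving *avenipmek*.

avenipmek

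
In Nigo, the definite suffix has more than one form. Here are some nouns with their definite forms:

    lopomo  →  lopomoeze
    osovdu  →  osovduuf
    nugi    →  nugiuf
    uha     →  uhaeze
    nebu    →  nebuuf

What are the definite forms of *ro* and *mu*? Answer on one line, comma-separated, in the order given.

roeze, muuf

The suffix is conditioned by the last vowel: -uf when the last vowel of the stem is a high vowel (*osovdu*, *nugi*, *nebu*); -eze when the last vowel of the stem is a non-high vowel (*lopomo*, *uha*).
Since the last vowel of *ro* is /o/ (a non-high vowel), it takes -eze, giving *roeze*.
The last vowel of *mu* is /u/, which is a high vowel, so the suffix is -uf, giving *muuf*.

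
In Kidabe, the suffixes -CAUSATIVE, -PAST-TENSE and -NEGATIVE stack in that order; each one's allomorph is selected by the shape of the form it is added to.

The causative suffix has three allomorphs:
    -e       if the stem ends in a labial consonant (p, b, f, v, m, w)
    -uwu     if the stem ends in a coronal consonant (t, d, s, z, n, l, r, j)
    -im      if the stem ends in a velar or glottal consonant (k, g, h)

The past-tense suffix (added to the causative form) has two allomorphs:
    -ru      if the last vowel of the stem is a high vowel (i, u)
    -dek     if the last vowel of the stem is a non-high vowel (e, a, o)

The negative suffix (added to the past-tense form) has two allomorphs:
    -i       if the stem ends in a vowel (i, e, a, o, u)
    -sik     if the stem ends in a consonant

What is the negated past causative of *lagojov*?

lagojovedeksik

The final consonant of *lagojov* is /v/, which is labial, so the causative suffix is -e, giving *lagojove*.
The last vowel of the causative form *lagojove* is /e/, which is a non-high vowel, so the past-tense suffix is -dek, giving *lagojovedek*.
Since the final sound of the past-tense form *lagojovedek* is /k/ (a consonant), it takes -sik, giving *lagojovedeksik*.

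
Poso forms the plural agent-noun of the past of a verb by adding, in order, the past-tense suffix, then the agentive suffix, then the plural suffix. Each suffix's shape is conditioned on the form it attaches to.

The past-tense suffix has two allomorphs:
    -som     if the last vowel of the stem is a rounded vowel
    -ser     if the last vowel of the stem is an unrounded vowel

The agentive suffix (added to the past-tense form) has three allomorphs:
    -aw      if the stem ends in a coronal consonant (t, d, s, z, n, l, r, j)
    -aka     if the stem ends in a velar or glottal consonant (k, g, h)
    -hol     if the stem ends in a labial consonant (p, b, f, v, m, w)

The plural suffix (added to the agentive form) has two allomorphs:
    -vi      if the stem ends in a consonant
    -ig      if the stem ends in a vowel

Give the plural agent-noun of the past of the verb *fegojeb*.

Since the last vowel of *fegojeb* is /e/ (an unrounded vowel), it takes -ser, giving *fegojebser*.
The past-tense form *fegojebser* — final consonant /r/ (coronal) → -aw → *fegojebseraw*.
Since the final sound of the agentive form *fegojebseraw* is /w/ (a consonant), it takes -vi, giving *fegojebserawvi*.

fegojebserawvi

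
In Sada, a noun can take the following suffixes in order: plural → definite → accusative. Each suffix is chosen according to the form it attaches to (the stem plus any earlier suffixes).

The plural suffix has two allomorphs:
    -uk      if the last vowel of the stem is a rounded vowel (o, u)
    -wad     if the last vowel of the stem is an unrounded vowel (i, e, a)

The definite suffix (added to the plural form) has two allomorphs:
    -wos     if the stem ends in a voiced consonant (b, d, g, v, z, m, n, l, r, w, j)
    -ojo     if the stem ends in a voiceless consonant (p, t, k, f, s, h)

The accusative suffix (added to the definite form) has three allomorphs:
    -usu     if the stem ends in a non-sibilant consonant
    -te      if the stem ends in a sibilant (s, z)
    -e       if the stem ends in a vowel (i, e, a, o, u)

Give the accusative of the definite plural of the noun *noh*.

nohukojoe

The last vowel of *noh* is /o/, which is a rounded vowel, so the plural suffix is -uk, giving *nohuk*.
Since the final consonant of the plural form *nohuk* is /k/ (voiceless), it takes -ojo, giving *nohukojo*.
Since the final sound of the definite form *nohukojo* is /o/ (a vowel), it takes -e, giving *nohukojoe*.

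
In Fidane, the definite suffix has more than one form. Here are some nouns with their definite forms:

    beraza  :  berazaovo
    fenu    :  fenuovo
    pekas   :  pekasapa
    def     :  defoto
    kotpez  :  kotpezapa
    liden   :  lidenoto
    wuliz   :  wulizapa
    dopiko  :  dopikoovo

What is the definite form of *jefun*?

Looking at the final sound of each stem: -apa when the stem ends in a sibilant (*pekas*, *kotpez*, *wuliz*); -oto when the stem ends in a non-sibilant consonant (*def*, *liden*); -ovo when the stem ends in a vowel (*beraza*, *fenu*, *dopiko*).
Since the final sound of *jefun* is /n/ (a non-sibilant consonant), it takes -oto, giving *jefunoto*.

jefunoto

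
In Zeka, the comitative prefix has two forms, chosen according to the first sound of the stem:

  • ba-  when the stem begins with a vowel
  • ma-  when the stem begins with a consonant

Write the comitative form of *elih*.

*elih* — first sound /e/ (a vowel) → ba- → *baelih*.

baelih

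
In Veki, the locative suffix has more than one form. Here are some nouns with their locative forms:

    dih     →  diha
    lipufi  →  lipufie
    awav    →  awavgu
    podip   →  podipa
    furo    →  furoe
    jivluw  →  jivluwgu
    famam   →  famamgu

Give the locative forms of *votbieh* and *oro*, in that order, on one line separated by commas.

The alternation tracks the final sound of the stem — -a when the stem ends in a voiceless consonant (*dih*, *podip*); -gu when the stem ends in a voiced consonant (*awav*, *jivluw*, *famam*); -e when the stem ends in a vowel (*lipufi*, *furo*).
*votbieh*: final sound = /h/, a voiceless consonant → -a → *votbieha*.
*oro* — final sound /o/ (a vowel) → -e → *oroe*.

votbieha, oroe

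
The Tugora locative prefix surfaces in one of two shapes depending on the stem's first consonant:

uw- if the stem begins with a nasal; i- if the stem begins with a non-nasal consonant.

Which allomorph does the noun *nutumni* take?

uw-

Since the first consonant of *nutumni* is /n/ (a nasal), it takes uw-.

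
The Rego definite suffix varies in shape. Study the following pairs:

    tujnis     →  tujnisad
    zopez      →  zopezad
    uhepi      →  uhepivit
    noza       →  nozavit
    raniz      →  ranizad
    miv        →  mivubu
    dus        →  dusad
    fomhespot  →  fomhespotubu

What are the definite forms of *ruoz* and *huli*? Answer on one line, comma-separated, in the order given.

The alternation tracks the final sound of the stem — -ad when the stem ends in a sibilant (*tujnis*, *zopez*, *raniz*, *dus*); -ubu when the stem ends in a non-sibilant consonant (*miv*, *fomhespot*); -vit when the stem ends in a vowel (*uhepi*, *noza*).
*ruoz* — final sound /z/ (a sibilant) → -ad → *ruozad*.
The final sound of *huli* is /i/, which is a vowel, so the suffix is -vit, giving *hulivit*.

ruozad, hulivit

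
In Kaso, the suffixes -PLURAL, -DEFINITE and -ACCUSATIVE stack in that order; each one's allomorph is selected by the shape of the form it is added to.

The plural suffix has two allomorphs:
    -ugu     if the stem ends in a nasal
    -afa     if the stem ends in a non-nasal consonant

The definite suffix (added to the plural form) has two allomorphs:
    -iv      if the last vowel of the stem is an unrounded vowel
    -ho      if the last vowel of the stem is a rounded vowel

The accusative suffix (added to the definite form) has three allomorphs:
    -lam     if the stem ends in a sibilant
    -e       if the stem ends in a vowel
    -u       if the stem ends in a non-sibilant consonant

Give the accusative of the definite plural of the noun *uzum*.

uzumuguhoe

Since the final consonant of *uzum* is /m/ (a nasal), it takes -ugu, giving *uzumugu*.
The plural form *uzumugu*: last vowel = /u/, a rounded vowel → -ho → *uzumuguho*.
Since the final sound of the definite form *uzumuguho* is /o/ (a vowel), it takes -e, giving *uzumuguhoe*.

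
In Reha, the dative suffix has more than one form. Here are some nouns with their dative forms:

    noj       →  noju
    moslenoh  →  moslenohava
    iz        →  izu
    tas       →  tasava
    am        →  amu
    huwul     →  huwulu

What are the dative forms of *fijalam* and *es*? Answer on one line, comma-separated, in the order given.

fijalamu, esava

The alternation tracks the final consonant of the stem — -ava when the stem ends in a voiceless consonant (*moslenoh*, *tas*); -u when the stem ends in a voiced consonant (*noj*, *iz*, *am*, *huwul*).
Since the final consonant of *fijalam* is /m/ (voiced), it takes -u, giving *fijalamu*.
The final consonant of *es* is /s/, which is voiceless, so the suffix is -ava, giving *esava*.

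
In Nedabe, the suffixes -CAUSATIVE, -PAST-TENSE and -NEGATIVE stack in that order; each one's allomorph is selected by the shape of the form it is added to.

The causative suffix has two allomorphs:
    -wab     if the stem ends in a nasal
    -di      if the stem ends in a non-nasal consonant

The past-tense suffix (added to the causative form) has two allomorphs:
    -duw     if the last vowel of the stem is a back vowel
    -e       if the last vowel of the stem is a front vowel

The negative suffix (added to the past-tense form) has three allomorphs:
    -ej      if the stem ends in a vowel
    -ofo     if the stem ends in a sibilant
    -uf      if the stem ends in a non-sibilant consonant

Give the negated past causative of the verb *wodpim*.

wodpimwabduwuf

*wodpim*: final consonant = /m/, a nasal → -wab → *wodpimwab*.
The causative form *wodpimwab* — last vowel /a/ (a back vowel) → -duw → *wodpimwabduw*.
The final sound of the past-tense form *wodpimwabduw* is /w/, which is a non-sibilant consonant, so the negative suffix is -uf, giving *wodpimwabduwuf*.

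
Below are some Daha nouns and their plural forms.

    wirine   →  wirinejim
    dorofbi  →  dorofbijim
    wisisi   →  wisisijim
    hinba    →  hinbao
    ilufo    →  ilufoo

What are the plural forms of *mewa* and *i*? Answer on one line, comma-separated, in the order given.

mewao, ijim

Looking at the last vowel of each stem: -jim when the last vowel of the stem is a front vowel (*wirine*, *dorofbi*, *wisisi*); -o when the last vowel of the stem is a back vowel (*hinba*, *ilufo*).
*mewa*: last vowel = /a/, a back vowel → -o → *mewao*.
The last vowel of *i* is /i/, which is a front vowel, so the suffix is -jim, giving *ijim*.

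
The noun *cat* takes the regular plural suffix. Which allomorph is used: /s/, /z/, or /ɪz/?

The stem *cat* ends in a voiceless non-sibilant consonant.
The plural suffix surfaces as /ɪz/ after sibilants, /s/ after other voiceless consonants, and /z/ after other voiced sounds.
So the plural -s on *cat* is pronounced /s/.

/s/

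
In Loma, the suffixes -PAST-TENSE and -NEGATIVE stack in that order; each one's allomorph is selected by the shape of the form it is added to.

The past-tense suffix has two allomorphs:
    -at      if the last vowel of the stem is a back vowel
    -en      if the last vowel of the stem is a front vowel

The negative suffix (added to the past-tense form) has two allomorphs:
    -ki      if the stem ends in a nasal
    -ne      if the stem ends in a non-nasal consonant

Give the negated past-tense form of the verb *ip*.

ipenki

*ip*: last vowel = /i/, a front vowel → -en → *ipen*.
Since the final consonant of the past-tense form *ipen* is /n/ (a nasal), it takes -ki, giving *ipenki*.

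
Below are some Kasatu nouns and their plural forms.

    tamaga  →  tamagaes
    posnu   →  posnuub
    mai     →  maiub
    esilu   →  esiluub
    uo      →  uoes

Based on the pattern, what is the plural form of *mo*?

moes

The suffix is conditioned by the last vowel: -ub when the last vowel of the stem is a high vowel (*posnu*, *mai*, *esilu*); -es when the last vowel of the stem is a non-high vowel (*tamaga*, *uo*).
The last vowel of *mo* is /o/, which is a non-high vowel, so the suffix is -es, giving *moes*.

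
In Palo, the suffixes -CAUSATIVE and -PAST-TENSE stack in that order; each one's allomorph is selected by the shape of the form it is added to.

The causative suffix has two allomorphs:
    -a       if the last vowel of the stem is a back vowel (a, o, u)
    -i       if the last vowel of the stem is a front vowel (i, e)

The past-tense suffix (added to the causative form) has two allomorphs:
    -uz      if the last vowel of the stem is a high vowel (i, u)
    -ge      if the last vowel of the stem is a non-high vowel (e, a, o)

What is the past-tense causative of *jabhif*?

jabhifiuz

The last vowel of *jabhif* is /i/, which is a front vowel, so the causative suffix is -i, giving *jabhifi*.
The causative form *jabhifi* — last vowel /i/ (a high vowel) → -uz → *jabhifiuz*.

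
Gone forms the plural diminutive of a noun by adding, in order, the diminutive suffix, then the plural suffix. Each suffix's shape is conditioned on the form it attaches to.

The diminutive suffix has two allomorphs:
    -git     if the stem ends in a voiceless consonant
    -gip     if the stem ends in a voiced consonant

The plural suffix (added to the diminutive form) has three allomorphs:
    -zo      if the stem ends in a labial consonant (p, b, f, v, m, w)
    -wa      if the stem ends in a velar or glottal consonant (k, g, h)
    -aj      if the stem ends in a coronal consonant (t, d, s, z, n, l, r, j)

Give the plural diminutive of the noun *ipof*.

ipofgitaj

*ipof* — final consonant /f/ (voiceless) → -git → *ipofgit*.
The diminutive form *ipofgit*: final consonant = /t/, coronal → -aj → *ipofgitaj*.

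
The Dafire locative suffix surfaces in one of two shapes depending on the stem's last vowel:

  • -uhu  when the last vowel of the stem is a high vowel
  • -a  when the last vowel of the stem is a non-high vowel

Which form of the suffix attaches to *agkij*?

-uhu

Since the last vowel of *agkij* is /i/ (a high vowel), it takes -uhu.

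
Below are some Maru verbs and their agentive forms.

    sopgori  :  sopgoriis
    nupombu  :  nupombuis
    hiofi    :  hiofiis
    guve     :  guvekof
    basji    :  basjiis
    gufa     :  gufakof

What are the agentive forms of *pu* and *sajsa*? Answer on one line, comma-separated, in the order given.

puis, sajsakof

The suffix is conditioned by the last vowel: -is when the last vowel of the stem is a high vowel (*sopgori*, *nupombu*, *hiofi*, *basji*); -kof when the last vowel of the stem is a non-high vowel (*guve*, *gufa*).
*pu*: last vowel = /u/, a high vowel → -is → *puis*.
*sajsa*: last vowel = /a/, a non-high vowel → -kof → *sajsakof*.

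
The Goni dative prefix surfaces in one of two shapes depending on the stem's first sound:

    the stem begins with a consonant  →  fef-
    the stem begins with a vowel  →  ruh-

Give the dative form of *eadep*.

Since the first sound of *eadep* is /e/ (a vowel), it takes ruh-, giving *ruheadep*.

ruheadep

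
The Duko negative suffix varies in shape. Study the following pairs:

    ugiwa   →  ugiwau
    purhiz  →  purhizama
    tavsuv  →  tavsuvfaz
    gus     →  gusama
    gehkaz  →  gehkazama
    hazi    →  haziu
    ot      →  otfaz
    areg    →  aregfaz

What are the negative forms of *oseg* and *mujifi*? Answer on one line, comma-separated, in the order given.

Looking at the final sound of each stem: -ama when the stem ends in a sibilant (*purhiz*, *gus*, *gehkaz*); -faz when the stem ends in a non-sibilant consonant (*tavsuv*, *ot*, *areg*); -u when the stem ends in a vowel (*ugiwa*, *hazi*).
*oseg* — final sound /g/ (a non-sibilant consonant) → -faz → *osegfaz*.
Since the final sound of *mujifi* is /i/ (a vowel), it takes -u, giving *mujifiu*.

osegfaz, mujifiu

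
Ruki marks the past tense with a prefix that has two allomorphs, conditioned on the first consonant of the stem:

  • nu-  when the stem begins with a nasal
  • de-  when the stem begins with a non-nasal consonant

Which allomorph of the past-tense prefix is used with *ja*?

The first consonant of *ja* is /j/, which is non-nasal, so the prefix is de-.

de-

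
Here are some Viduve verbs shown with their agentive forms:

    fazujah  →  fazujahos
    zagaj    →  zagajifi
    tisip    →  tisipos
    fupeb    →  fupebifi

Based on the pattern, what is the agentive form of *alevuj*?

Looking at the final consonant of each stem: -os when the stem ends in a voiceless consonant (*fazujah*, *tisip*); -ifi when the stem ends in a voiced consonant (*zagaj*, *fupeb*).
*alevuj* — final consonant /j/ (voiced) → -ifi → *alevujifi*.

alevujifi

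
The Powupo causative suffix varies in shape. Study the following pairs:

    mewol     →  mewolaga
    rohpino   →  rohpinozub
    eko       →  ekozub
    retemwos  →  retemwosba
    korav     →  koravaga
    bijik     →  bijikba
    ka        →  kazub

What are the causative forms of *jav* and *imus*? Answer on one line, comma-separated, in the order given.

javaga, imusba

Looking at the final sound of each stem: -ba when the stem ends in a voiceless consonant (*retemwos*, *bijik*); -aga when the stem ends in a voiced consonant (*mewol*, *korav*); -zub when the stem ends in a vowel (*rohpino*, *eko*, *ka*).
*jav*: final sound = /v/, a voiced consonant → -aga → *javaga*.
Since the final sound of *imus* is /s/ (a voiceless consonant), it takes -ba, giving *imusba*.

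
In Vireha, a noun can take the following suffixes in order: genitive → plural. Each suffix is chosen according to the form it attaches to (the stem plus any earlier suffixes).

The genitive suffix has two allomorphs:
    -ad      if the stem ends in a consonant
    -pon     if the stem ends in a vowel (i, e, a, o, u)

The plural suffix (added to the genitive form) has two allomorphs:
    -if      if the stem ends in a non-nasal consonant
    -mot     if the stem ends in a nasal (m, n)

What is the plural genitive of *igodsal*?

igodsaladif

*igodsal*: final sound = /l/, a consonant → -ad → *igodsalad*.
The genitive form *igodsalad*: final consonant = /d/, non-nasal → -if → *igodsaladif*.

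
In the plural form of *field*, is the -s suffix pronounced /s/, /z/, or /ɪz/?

/z/

The stem *field* ends in a voiced non-sibilant sound.
The plural suffix surfaces as /ɪz/ after sibilants, /s/ after other voiceless consonants, and /z/ after other voiced sounds.
So the plural -s on *field* is pronounced /z/.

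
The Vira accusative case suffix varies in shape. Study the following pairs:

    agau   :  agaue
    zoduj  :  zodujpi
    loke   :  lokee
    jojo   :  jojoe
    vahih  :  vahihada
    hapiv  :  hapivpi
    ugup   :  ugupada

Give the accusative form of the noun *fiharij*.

Looking at the final sound of each stem: -ada when the stem ends in a voiceless consonant (*vahih*, *ugup*); -pi when the stem ends in a voiced consonant (*zoduj*, *hapiv*); -e when the stem ends in a vowel (*agau*, *loke*, *jojo*).
The final sound of *fiharij* is /j/, which is a voiced consonant, so the suffix is -pi, giving *fiharijpi*.

fiharijpi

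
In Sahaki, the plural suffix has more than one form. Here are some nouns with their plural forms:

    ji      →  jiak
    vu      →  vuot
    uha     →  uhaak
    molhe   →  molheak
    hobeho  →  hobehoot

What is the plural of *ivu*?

The suffix is conditioned by the last vowel: -ot when the last vowel of the stem is a rounded vowel (*vu*, *hobeho*); -ak when the last vowel of the stem is an unrounded vowel (*ji*, *uha*, *molhe*).
*ivu* — last vowel /u/ (a rounded vowel) → -ot → *ivuot*.

ivuot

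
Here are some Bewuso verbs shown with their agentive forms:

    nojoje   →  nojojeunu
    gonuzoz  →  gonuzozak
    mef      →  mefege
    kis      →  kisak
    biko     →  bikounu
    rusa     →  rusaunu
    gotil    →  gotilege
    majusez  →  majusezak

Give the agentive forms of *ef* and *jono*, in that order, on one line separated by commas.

The suffix is conditioned by the final sound: -ak when the stem ends in a sibilant (*gonuzoz*, *kis*, *majusez*); -ege when the stem ends in a non-sibilant consonant (*mef*, *gotil*); -unu when the stem ends in a vowel (*nojoje*, *biko*, *rusa*).
*ef* — final sound /f/ (a non-sibilant consonant) → -ege → *efege*.
*jono* — final sound /o/ (a vowel) → -unu → *jonounu*.

efege, jonounu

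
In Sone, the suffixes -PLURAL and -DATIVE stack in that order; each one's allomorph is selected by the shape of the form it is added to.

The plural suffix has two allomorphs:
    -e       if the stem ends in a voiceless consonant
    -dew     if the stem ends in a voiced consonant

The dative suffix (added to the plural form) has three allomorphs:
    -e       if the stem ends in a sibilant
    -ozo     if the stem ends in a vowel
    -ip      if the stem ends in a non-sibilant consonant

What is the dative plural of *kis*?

The final consonant of *kis* is /s/, which is voiceless, so the plural suffix is -e, giving *kise*.
The final sound of the plural form *kise* is /e/, which is a vowel, so the dative suffix is -ozo, giving *kiseozo*.

kiseozo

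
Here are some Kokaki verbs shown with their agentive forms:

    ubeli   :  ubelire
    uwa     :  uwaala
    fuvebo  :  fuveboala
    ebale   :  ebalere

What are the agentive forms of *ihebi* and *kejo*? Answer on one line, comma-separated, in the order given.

ihebire, kejoala

The suffix is conditioned by the last vowel: -re when the last vowel of the stem is a front vowel (*ubeli*, *ebale*); -ala when the last vowel of the stem is a back vowel (*uwa*, *fuvebo*).
The last vowel of *ihebi* is /i/, which is a front vowel, so the suffix is -re, giving *ihebire*.
*kejo* — last vowel /o/ (a back vowel) → -ala → *kejoala*.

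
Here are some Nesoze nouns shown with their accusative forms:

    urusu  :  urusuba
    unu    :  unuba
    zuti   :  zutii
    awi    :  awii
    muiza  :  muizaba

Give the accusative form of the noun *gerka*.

The alternation tracks the last vowel of the stem — -i when the last vowel of the stem is a front vowel (*zuti*, *awi*); -ba when the last vowel of the stem is a back vowel (*urusu*, *unu*, *muiza*).
*gerka*: last vowel = /a/, a back vowel → -ba → *gerkaba*.

gerkaba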